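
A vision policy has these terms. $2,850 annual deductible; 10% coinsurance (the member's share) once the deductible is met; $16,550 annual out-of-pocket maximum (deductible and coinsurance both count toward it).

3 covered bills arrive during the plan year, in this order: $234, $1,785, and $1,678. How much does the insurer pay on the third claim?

$762.30

#1 ($234): all of it applies to the deductible. Member pays $234; OOP now $234. Plan pays $234 − $234 = $0.
#2 ($1,785): all of it applies to the deductible. Cost to member: $1,785. OOP to date $2,019. Insurer: $1,785 − $1,785 = $0.
#3 ($1,678): $831 finishes the deductible; $847 goes to coinsurance; member's 10% is $84.70. Member owes $915.70 (running OOP $2,934.70). Insurer: $1,678 − $915.70 = $762.30.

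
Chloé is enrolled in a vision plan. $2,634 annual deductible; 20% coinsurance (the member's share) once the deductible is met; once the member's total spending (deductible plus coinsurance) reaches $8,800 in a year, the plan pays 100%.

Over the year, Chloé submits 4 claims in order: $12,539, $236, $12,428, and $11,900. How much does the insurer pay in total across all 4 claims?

Bill 1, $12,539: deductible takes $2,634, $9,905 remains; 20% of $9,905 = $1,981. Member pays $4,615; OOP now $4,615. Plan pays $12,539 − $4,615 = $7,924.
Bill 2, $236: deductible met; 20% of $236 = $47.20. Cost to member: $47.20. OOP to date $4,662.20. Plan pays $236 − $47.20 = $188.80.
Bill 3, $12,428: 20% coinsurance on $12,428 = $2,485.60. Member owes $2,485.60 (running OOP $7,147.80). Insurer: $12,428 − $2,485.60 = $9,942.40.
Bill 4, $11,900: deductible met; 20% of $11,900 = $2,380. OOP would hit $9,527.80 > $8,800, so the cap limits the member to $8,800 − $7,147.80 = $1,652.20. Insurer: $11,900 − $1,652.20 = $10,247.80.
Insurer total = bills − member's total = $37,103 − $8,800 = $28,303.

$28,303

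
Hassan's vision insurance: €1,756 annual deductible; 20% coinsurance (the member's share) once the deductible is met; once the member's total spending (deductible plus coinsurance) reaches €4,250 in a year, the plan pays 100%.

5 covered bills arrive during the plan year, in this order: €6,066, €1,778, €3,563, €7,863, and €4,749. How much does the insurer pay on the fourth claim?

€7,299.20

Claim 1 — €6,066: €1,756 to deductible, leaving €4,310; 20% of €4,310 = €862. Cost to member: €2,618. OOP to date €2,618. Plan pays €6,066 − €2,618 = €3,448.
Claim 2 — €1,778: 20% coinsurance on €1,778 = €355.60. Cost to member: €355.60. OOP to date €2,973.60. Plan pays €1,778 − €355.60 = €1,422.40.
Claim 3 — €3,563: 20% coinsurance on €3,563 = €712.60. Cost to member: €712.60. OOP to date €3,686.20. Insurer: €3,563 − €712.60 = €2,850.40.
Claim 4 — €7,863: deductible already satisfied, so member's share is 20% × €7,863 = €1,572.60. Adding that to €3,686.20 gives €5,258.80, past the €4,250 cap; member pays only €4,250 − €3,686.20 = €563.80. Plan pays €7,863 − €563.80 = €7,299.20.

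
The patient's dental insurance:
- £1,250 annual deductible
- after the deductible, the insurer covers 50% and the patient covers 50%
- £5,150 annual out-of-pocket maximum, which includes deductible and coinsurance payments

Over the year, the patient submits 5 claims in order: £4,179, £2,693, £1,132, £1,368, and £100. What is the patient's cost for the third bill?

#1 (£4,179): deductible takes £1,250, £2,929 remains; coinsurance £2,929 × 50% = £1,464.50. Cost to patient: £2,714.50. OOP to date £2,714.50.
#2 (£2,693): 50% coinsurance on £2,693 = £1,346.50. Patient owes £1,346.50 (running OOP £4,061).
#3 (£1,132): 50% coinsurance on £1,132 = £566. Patient pays £566; OOP now £4,627.

£566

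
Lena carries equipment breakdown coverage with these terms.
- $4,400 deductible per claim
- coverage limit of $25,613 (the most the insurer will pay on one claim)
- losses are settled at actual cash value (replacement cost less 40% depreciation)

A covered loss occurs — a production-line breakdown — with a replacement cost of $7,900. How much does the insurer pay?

At 40% depreciation, ACV = $7,900 − $3,160 = $4,740.
Subtract the deductible: $4,740 − $4,400 = $340.
$340 ≤ $25,613, so the limit doesn't bind; insurer pays $340.

$340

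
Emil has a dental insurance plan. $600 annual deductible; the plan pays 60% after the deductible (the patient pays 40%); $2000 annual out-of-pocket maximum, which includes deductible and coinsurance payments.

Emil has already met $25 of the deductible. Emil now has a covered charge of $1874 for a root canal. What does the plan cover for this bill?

Remaining deductible: $600 − $25 = $575.
After the $575 deductible portion, $1874 − $575 = $1299 is subject to coinsurance.
40% of $1299 = $519.60 falls to the patient.
That puts the patient's cost at $575 + $519.60 = $1094.60 before any cap.
Cumulative spending $25 + $1094.60 = $1119.60 stays under the $2000 maximum.
Insurer pays the balance: $1874 − $1094.60 = $779.40.

$779.40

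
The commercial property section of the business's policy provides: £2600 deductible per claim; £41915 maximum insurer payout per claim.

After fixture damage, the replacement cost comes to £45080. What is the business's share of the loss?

£3165

After the deductible, £45080 − £2600 = £42480 remains.
The £41915 per-incident cap binds; insurer pays £41915.
The business bears the rest of the original loss: £45080 − £41915 = £3165.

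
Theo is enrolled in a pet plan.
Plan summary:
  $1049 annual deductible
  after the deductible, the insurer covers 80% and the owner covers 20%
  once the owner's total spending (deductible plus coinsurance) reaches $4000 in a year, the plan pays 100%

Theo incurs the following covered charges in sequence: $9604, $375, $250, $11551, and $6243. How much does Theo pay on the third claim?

Bill 1, $9604: $1049 finishes the deductible; $8555 goes to coinsurance; owner's 20% is $1711. Cost to owner: $2760. OOP to date $2760.
Bill 2, $375: deductible met; 20% of $375 = $75. Owner pays $75; OOP now $2835.
Bill 3, $250: 20% coinsurance on $250 = $50. Owner pays $50; OOP now $2885.

$50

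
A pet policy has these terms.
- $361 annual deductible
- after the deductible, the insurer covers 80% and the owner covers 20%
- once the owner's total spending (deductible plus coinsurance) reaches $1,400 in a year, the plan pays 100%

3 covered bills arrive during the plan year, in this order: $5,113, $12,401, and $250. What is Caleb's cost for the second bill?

$88.60

Bill 1, $5,113: $361 to deductible, leaving $4,752; coinsurance $4,752 × 20% = $950.40. Cost to owner: $1,311.40. OOP to date $1,311.40.
Bill 2, $12,401: deductible met; 20% of $12,401 = $2,480.20. Adding that to $1,311.40 gives $3,791.60, past the $1,400 cap; owner pays only $1,400 − $1,311.40 = $88.60.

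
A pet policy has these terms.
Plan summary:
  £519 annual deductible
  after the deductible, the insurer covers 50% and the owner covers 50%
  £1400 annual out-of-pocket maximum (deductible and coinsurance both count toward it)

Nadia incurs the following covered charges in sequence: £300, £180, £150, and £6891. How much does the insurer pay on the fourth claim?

£6065.50

Claim 1 — £300: entire amount goes to the deductible. Cost to owner: £300. OOP to date £300. Insurer: £300 − £300 = £0.
Claim 2 — £180: entire amount goes to the deductible. Cost to owner: £180. OOP to date £480. Insurer: £180 − £180 = £0.
Claim 3 — £150: £39 finishes the deductible; £111 goes to coinsurance; 50% of £111 = £55.50. Cost to owner: £94.50. OOP to date £574.50. Insurer: £150 − £94.50 = £55.50.
Claim 4 — £6891: deductible met; 50% of £6891 = £3445.50. OOP would hit £4020 > £1400, so the cap limits the owner to £1400 − £574.50 = £825.50. Insurer: £6891 − £825.50 = £6065.50.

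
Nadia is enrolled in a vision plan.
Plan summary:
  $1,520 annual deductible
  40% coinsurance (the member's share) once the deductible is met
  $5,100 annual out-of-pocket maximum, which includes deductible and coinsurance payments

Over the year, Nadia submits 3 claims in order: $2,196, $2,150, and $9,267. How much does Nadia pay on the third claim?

Claim 1 — $2,196: deductible takes $1,520, $676 remains; coinsurance $676 × 40% = $270.40. Member pays $1,790.40; OOP now $1,790.40.
Claim 2 — $2,150: 40% coinsurance on $2,150 = $860. Member owes $860 (running OOP $2,650.40).
Claim 3 — $9,267: 40% coinsurance on $9,267 = $3,706.80. OOP would hit $6,357.20 > $5,100, so the cap limits the member to $5,100 − $2,650.40 = $2,449.60.

$2,449.60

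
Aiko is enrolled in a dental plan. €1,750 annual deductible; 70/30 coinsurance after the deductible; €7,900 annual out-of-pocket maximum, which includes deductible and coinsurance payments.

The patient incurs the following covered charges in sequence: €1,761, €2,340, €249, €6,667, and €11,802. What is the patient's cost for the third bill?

€74.70

Claim 1 — €1,761: €1,750 to deductible, leaving €11; 30% of €11 = €3.30. Cost to patient: €1,753.30. OOP to date €1,753.30.
Claim 2 — €2,340: deductible met; 30% of €2,340 = €702. Patient pays €702; OOP now €2,455.30.
Claim 3 — €249: deductible met; 30% of €249 = €74.70. Patient pays €74.70; OOP now €2,530.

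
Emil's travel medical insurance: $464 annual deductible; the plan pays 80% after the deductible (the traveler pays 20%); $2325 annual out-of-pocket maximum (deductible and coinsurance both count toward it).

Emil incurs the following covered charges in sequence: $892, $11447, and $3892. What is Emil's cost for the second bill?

$1775.40

Claim 1 — $892: deductible takes $464, $428 remains; traveler's 20% is $85.60. Traveler pays $549.60; OOP now $549.60.
Claim 2 — $11447: 20% coinsurance on $11447 = $2289.40. That would push OOP to $2839, over the $2325 cap, so traveler pays $2325 − $549.60 = $1775.40.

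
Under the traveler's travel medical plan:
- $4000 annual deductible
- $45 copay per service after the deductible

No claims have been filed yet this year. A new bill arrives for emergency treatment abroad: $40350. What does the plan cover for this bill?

$36305

Nothing has been paid toward the $4000 deductible, so the first $4000 of this charge is applied there.
The remaining $36350 (= $40350 − $4000) moves to the copay.
Copay on this service: $45.
So the traveler owes $4000 + $45 = $4045.
The plan picks up $40350 − $4045 = $36305.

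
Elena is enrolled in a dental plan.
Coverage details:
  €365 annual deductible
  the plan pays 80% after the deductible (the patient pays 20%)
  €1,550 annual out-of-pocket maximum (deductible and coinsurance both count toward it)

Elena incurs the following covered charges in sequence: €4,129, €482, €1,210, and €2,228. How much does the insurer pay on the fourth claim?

#1 (€4,129): deductible takes €365, €3,764 remains; patient's 20% is €752.80. Patient pays €1,117.80; OOP now €1,117.80. Plan pays €4,129 − €1,117.80 = €3,011.20.
#2 (€482): deductible already satisfied, so patient's share is 20% × €482 = €96.40. Patient pays €96.40; OOP now €1,214.20. Insurer: €482 − €96.40 = €385.60.
#3 (€1,210): deductible met; 20% of €1,210 = €242. Patient pays €242; OOP now €1,456.20. Insurer: €1,210 − €242 = €968.
#4 (€2,228): deductible met; 20% of €2,228 = €445.60. OOP would hit €1,901.80 > €1,550, so the cap limits the patient to €1,550 − €1,456.20 = €93.80. Insurer: €2,228 − €93.80 = €2,134.20.

€2,134.20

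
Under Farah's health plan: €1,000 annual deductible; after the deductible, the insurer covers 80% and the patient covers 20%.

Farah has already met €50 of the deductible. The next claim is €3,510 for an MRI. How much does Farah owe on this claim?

€50 of the €1,000 deductible is already met, leaving €950.
The remaining €2,560 (= €3,510 − €950) moves to coinsurance.
Patient's 20% share of €2,560 is €512.
Patient responsibility: €950 + €512 = €1,462.

€1,462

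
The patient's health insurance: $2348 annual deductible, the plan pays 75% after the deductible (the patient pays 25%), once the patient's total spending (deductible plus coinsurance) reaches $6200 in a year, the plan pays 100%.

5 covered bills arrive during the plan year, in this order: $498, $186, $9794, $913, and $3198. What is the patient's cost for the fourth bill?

$228.25

Claim 1 — $498: fully absorbed by the deductible. Patient pays $498; OOP now $498.
Claim 2 — $186: fully absorbed by the deductible. Cost to patient: $186. OOP to date $684.
Claim 3 — $9794: $1664 to deductible, leaving $8130; patient's 25% is $2032.50. Cost to patient: $3696.50. OOP to date $4380.50.
Claim 4 — $913: deductible met; 25% of $913 = $228.25. Cost to patient: $228.25. OOP to date $4608.75.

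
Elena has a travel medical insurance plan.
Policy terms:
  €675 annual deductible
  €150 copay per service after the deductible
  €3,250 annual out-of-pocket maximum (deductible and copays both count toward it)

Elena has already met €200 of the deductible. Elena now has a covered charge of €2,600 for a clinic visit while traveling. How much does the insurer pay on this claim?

Remaining deductible: €675 − €200 = €475.
After the €475 deductible portion, €2,600 − €475 = €2,125 is subject to the copay.
Copay on this service: €150.
That puts the traveler's cost at €475 + €150 = €625 before any cap.
Year-to-date out-of-pocket becomes €200 + €625 = €825, still under the €3,250 maximum, so no cap applies.
Insurer pays the balance: €2,600 − €625 = €1,975.

€1,975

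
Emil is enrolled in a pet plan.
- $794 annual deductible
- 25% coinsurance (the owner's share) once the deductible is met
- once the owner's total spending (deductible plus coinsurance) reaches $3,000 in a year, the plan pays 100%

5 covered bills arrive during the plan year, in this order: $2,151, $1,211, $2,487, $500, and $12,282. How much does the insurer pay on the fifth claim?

$11,464.75

Claim 1 — $2,151: $794 finishes the deductible; $1,357 goes to coinsurance; coinsurance $1,357 × 25% = $339.25. Owner pays $1,133.25; OOP now $1,133.25. Plan pays $2,151 − $1,133.25 = $1,017.75.
Claim 2 — $1,211: deductible met; 25% of $1,211 = $302.75. Owner owes $302.75 (running OOP $1,436). Plan pays $1,211 − $302.75 = $908.25.
Claim 3 — $2,487: 25% coinsurance on $2,487 = $621.75. Owner owes $621.75 (running OOP $2,057.75). Plan pays $2,487 − $621.75 = $1,865.25.
Claim 4 — $500: deductible already satisfied, so owner's share is 25% × $500 = $125. Owner owes $125 (running OOP $2,182.75). Insurer: $500 − $125 = $375.
Claim 5 — $12,282: deductible already satisfied, so owner's share is 25% × $12,282 = $3,070.50. That would push OOP to $5,253.25, over the $3,000 cap, so owner pays $3,000 − $2,182.75 = $817.25. Plan pays $12,282 − $817.25 = $11,464.75.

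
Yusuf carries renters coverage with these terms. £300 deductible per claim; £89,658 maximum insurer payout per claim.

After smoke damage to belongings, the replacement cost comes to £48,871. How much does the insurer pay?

£48,571

Less the £300 deductible: £48,871 − £300 = £48,571.
That's under the £89,658 cap, so the insurer reimburses the full £48,571.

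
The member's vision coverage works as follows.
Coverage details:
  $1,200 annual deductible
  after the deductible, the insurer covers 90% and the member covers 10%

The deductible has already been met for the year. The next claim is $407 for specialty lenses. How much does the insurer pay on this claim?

The deductible is already satisfied, so the full bill goes to coinsurance.
Member's 10% share of $407 is $40.70.
Insurer pays the balance: $407 − $40.70 = $366.30.

$366.30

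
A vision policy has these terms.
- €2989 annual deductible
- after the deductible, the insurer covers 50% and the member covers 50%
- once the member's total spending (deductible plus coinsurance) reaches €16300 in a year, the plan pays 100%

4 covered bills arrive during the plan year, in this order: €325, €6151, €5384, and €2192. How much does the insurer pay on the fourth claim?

#1 (€325): entire amount goes to the deductible. Member pays €325; OOP now €325. Insurer: €325 − €325 = €0.
#2 (€6151): €2664 to deductible, leaving €3487; 50% of €3487 = €1743.50. Member pays €4407.50; OOP now €4732.50. Plan pays €6151 − €4407.50 = €1743.50.
#3 (€5384): 50% coinsurance on €5384 = €2692. Member owes €2692 (running OOP €7424.50). Insurer: €5384 − €2692 = €2692.
#4 (€2192): deductible met; 50% of €2192 = €1096. Member pays €1096; OOP now €8520.50. Plan pays €2192 − €1096 = €1096.

€1096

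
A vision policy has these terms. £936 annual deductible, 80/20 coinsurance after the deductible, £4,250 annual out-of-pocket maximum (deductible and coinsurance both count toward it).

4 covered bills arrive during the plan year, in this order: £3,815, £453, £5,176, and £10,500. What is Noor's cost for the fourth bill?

£1,612.40

Claim 1 (£3,815): £936 to deductible, leaving £2,879; 20% of £2,879 = £575.80. Member owes £1,511.80 (running OOP £1,511.80).
Claim 2 (£453): deductible met; 20% of £453 = £90.60. Cost to member: £90.60. OOP to date £1,602.40.
Claim 3 (£5,176): 20% coinsurance on £5,176 = £1,035.20. Cost to member: £1,035.20. OOP to date £2,637.60.
Claim 4 (£10,500): deductible already satisfied, so member's share is 20% × £10,500 = £2,100. Adding that to £2,637.60 gives £4,737.60, past the £4,250 cap; member pays only £4,250 − £2,637.60 = £1,612.40.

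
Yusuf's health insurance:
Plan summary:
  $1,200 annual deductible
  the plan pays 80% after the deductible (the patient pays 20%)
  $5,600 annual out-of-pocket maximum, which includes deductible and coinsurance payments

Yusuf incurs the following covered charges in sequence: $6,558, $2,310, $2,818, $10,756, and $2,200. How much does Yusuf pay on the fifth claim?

Bill 1, $6,558: deductible takes $1,200, $5,358 remains; patient's 20% is $1,071.60. Patient owes $2,271.60 (running OOP $2,271.60).
Bill 2, $2,310: deductible already satisfied, so patient's share is 20% × $2,310 = $462. Patient pays $462; OOP now $2,733.60.
Bill 3, $2,818: 20% coinsurance on $2,818 = $563.60. Cost to patient: $563.60. OOP to date $3,297.20.
Bill 4, $10,756: 20% coinsurance on $10,756 = $2,151.20. Patient owes $2,151.20 (running OOP $5,448.40).
Bill 5, $2,200: deductible already satisfied, so patient's share is 20% × $2,200 = $440. OOP would hit $5,888.40 > $5,600, so the cap limits the patient to $5,600 − $5,448.40 = $151.60.

$151.60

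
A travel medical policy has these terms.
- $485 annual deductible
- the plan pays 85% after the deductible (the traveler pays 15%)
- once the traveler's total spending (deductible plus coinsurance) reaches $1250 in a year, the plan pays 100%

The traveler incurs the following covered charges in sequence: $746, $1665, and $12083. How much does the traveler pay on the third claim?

Bill 1, $746: deductible takes $485, $261 remains; 15% of $261 = $39.15. Cost to traveler: $524.15. OOP to date $524.15.
Bill 2, $1665: deductible met; 15% of $1665 = $249.75. Cost to traveler: $249.75. OOP to date $773.90.
Bill 3, $12083: deductible already satisfied, so traveler's share is 15% × $12083 = $1812.45. That would push OOP to $2586.35, over the $1250 cap, so traveler pays $1250 − $773.90 = $476.10.

$476.10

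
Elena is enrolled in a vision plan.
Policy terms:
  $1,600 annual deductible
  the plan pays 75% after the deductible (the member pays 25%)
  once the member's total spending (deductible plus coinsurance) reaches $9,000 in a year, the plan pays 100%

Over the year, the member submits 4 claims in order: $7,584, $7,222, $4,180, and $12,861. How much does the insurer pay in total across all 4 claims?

Claim 1 ($7,584): deductible takes $1,600, $5,984 remains; member's 25% is $1,496. Member pays $3,096; OOP now $3,096. Plan pays $7,584 − $3,096 = $4,488.
Claim 2 ($7,222): deductible met; 25% of $7,222 = $1,805.50. Member pays $1,805.50; OOP now $4,901.50. Insurer: $7,222 − $1,805.50 = $5,416.50.
Claim 3 ($4,180): deductible already satisfied, so member's share is 25% × $4,180 = $1,045. Cost to member: $1,045. OOP to date $5,946.50. Plan pays $4,180 − $1,045 = $3,135.
Claim 4 ($12,861): 25% coinsurance on $12,861 = $3,215.25. OOP would hit $9,161.75 > $9,000, so the cap limits the member to $9,000 − $5,946.50 = $3,053.50. Plan pays $12,861 − $3,053.50 = $9,807.50.
Insurer total = bills − member's total = $31,847 − $9,000 = $22,847.

$22,847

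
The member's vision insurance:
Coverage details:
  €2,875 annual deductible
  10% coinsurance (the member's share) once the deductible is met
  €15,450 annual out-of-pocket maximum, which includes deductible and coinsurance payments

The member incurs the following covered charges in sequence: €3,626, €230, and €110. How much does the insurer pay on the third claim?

€99

Claim 1 — €3,626: €2,875 finishes the deductible; €751 goes to coinsurance; 10% of €751 = €75.10. Member pays €2,950.10; OOP now €2,950.10. Plan pays €3,626 − €2,950.10 = €675.90.
Claim 2 — €230: deductible already satisfied, so member's share is 10% × €230 = €23. Cost to member: €23. OOP to date €2,973.10. Plan pays €230 − €23 = €207.
Claim 3 — €110: deductible already satisfied, so member's share is 10% × €110 = €11. Member pays €11; OOP now €2,984.10. Insurer: €110 − €11 = €99.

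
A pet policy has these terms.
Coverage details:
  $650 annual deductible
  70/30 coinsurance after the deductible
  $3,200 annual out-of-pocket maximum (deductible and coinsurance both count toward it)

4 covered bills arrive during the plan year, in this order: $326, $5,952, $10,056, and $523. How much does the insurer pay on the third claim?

$9,194.40

Claim 1 ($326): entire amount goes to the deductible. Owner owes $326 (running OOP $326). Insurer: $326 − $326 = $0.
Claim 2 ($5,952): $324 to deductible, leaving $5,628; owner's 30% is $1,688.40. Owner pays $2,012.40; OOP now $2,338.40. Insurer: $5,952 − $2,012.40 = $3,939.60.
Claim 3 ($10,056): deductible met; 30% of $10,056 = $3,016.80. OOP would hit $5,355.20 > $3,200, so the cap limits the owner to $3,200 − $2,338.40 = $861.60. Plan pays $10,056 − $861.60 = $9,194.40.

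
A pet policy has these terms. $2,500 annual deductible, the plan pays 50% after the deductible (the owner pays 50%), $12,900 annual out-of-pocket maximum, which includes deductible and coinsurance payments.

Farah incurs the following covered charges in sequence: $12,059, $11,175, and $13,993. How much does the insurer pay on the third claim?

Claim 1 — $12,059: $2,500 finishes the deductible; $9,559 goes to coinsurance; 50% of $9,559 = $4,779.50. Owner pays $7,279.50; OOP now $7,279.50. Plan pays $12,059 − $7,279.50 = $4,779.50.
Claim 2 — $11,175: 50% coinsurance on $11,175 = $5,587.50. Owner owes $5,587.50 (running OOP $12,867). Plan pays $11,175 − $5,587.50 = $5,587.50.
Claim 3 — $13,993: deductible met; 50% of $13,993 = $6,996.50. Adding that to $12,867 gives $19,863.50, past the $12,900 cap; owner pays only $12,900 − $12,867 = $33. Insurer: $13,993 − $33 = $13,960.

$13,960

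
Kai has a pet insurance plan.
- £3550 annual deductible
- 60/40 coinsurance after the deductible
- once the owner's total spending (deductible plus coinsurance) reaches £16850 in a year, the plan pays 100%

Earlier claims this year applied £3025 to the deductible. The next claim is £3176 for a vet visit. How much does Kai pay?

£1585.40

Deductible still to meet: £3550 − £3025 = £525.
The remaining £2651 (= £3176 − £525) moves to coinsurance.
Coinsurance: £2651 × 40% = £1060.40.
So the owner owes £525 + £1060.40 = £1585.40 before any cap.
Total out-of-pocket so far would be £3025 + £1585.40 = £4610.40, below the £16850 cap — no reduction.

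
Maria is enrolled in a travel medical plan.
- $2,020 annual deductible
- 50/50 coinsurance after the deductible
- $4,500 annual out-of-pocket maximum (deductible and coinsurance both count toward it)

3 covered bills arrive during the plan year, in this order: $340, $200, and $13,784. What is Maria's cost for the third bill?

$3,960

#1 ($340): fully absorbed by the deductible. Cost to traveler: $340. OOP to date $340.
#2 ($200): fully absorbed by the deductible. Cost to traveler: $200. OOP to date $540.
#3 ($13,784): $1,480 finishes the deductible; $12,304 goes to coinsurance; coinsurance $12,304 × 50% = $6,152. Deductible plus coinsurance: $1,480 + $6,152 = $7,632. That would push OOP to $8,172, over the $4,500 cap, so traveler pays $4,500 − $540 = $3,960.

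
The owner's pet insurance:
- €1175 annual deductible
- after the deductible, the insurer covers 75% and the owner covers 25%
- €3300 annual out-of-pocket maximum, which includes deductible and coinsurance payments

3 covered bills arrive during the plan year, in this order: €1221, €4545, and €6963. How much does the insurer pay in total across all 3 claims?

#1 (€1221): €1175 finishes the deductible; €46 goes to coinsurance; owner's 25% is €11.50. Cost to owner: €1186.50. OOP to date €1186.50. Plan pays €1221 − €1186.50 = €34.50.
#2 (€4545): 25% coinsurance on €4545 = €1136.25. Cost to owner: €1136.25. OOP to date €2322.75. Insurer: €4545 − €1136.25 = €3408.75.
#3 (€6963): deductible already satisfied, so owner's share is 25% × €6963 = €1740.75. That would push OOP to €4063.50, over the €3300 cap, so owner pays €3300 − €2322.75 = €977.25. Insurer: €6963 − €977.25 = €5985.75.
Insurer total = bills − owner's total = €12729 − €3300 = €9429.

€9429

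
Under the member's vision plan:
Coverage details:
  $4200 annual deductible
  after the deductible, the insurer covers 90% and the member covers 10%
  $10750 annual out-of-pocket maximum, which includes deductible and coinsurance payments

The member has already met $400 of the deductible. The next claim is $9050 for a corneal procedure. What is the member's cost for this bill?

Deductible still to meet: $4200 − $400 = $3800.
The remaining $5250 (= $9050 − $3800) moves to coinsurance.
Coinsurance: $5250 × 10% = $525.
That puts the member's cost at $3800 + $525 = $4325 before any cap.
Total out-of-pocket so far would be $400 + $4325 = $4725, below the $10750 cap — no reduction.

$4325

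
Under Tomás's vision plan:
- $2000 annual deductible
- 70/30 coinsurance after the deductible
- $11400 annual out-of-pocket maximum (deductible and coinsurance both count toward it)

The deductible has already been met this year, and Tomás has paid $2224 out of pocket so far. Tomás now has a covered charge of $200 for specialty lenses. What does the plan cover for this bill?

$140

The deductible is already satisfied, so the full bill goes to coinsurance.
30% of $200 = $60 falls to the member.
Total out-of-pocket so far would be $2224 + $60 = $2284, below the $11400 cap — no reduction.
Insurer pays the balance: $200 − $60 = $140.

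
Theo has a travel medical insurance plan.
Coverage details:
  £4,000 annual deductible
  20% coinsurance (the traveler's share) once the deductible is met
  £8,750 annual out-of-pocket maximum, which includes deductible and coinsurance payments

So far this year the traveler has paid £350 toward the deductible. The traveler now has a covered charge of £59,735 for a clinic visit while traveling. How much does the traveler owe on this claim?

Deductible still to meet: £4,000 − £350 = £3,650.
The remaining £56,085 (= £59,735 − £3,650) moves to coinsurance.
Traveler's 20% share of £56,085 is £11,217.
Traveler responsibility before any cap: £3,650 + £11,217 = £14,867.
Adding £14,867 to the £350 already spent would give £15,217, which exceeds the £8,750 cap; the traveler pays just £8,750 − £350 = £8,400.

£8,400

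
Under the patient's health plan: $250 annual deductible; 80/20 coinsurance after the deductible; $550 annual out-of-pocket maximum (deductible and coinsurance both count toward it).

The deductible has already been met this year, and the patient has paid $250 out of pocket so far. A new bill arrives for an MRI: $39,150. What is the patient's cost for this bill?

$300

The deductible is already satisfied, so the full bill goes to coinsurance.
Patient's 20% share of $39,150 is $7,830.
That would bring total out-of-pocket to $8,080, past the $550 cap. The patient is capped at $550 − $250 = $300 on this claim.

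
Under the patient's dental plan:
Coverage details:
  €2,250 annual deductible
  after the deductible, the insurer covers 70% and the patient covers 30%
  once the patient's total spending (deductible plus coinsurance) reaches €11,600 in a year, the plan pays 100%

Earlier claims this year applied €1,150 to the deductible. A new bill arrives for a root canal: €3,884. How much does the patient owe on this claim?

€1,935.20

€1,150 of the €2,250 deductible is already met, leaving €1,100.
After the €1,100 deductible portion, €3,884 − €1,100 = €2,784 is subject to coinsurance.
Patient's 30% share of €2,784 is €835.20.
Patient responsibility before any cap: €1,100 + €835.20 = €1,935.20.
Year-to-date out-of-pocket becomes €1,150 + €1,935.20 = €3,085.20, still under the €11,600 maximum, so no cap applies.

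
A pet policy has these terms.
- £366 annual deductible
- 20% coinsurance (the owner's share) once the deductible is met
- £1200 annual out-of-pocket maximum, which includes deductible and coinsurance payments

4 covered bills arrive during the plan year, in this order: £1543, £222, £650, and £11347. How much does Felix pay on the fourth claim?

Bill 1, £1543: deductible takes £366, £1177 remains; 20% of £1177 = £235.40. Cost to owner: £601.40. OOP to date £601.40.
Bill 2, £222: deductible already satisfied, so owner's share is 20% × £222 = £44.40. Cost to owner: £44.40. OOP to date £645.80.
Bill 3, £650: 20% coinsurance on £650 = £130. Owner owes £130 (running OOP £775.80).
Bill 4, £11347: deductible met; 20% of £11347 = £2269.40. That would push OOP to £3045.20, over the £1200 cap, so owner pays £1200 − £775.80 = £424.20.

£424.20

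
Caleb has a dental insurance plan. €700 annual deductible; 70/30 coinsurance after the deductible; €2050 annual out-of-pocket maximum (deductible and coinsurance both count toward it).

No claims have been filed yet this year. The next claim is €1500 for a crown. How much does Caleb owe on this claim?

Nothing has been paid toward the €700 deductible, so the first €700 of this charge is applied there.
After the €700 deductible portion, €1500 − €700 = €800 is subject to coinsurance.
30% of €800 = €240 falls to the patient.
Patient responsibility before any cap: €700 + €240 = €940.
Cumulative spending €0 + €940 = €940 stays under the €2050 maximum.

€940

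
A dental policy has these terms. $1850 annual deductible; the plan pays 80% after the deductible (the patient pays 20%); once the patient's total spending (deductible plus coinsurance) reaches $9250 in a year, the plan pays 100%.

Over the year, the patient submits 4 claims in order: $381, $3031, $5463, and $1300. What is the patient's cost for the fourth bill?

$260

Claim 1 ($381): all of it applies to the deductible. Patient pays $381; OOP now $381.
Claim 2 ($3031): deductible takes $1469, $1562 remains; coinsurance $1562 × 20% = $312.40. Cost to patient: $1781.40. OOP to date $2162.40.
Claim 3 ($5463): deductible already satisfied, so patient's share is 20% × $5463 = $1092.60. Cost to patient: $1092.60. OOP to date $3255.
Claim 4 ($1300): deductible already satisfied, so patient's share is 20% × $1300 = $260. Patient owes $260 (running OOP $3515).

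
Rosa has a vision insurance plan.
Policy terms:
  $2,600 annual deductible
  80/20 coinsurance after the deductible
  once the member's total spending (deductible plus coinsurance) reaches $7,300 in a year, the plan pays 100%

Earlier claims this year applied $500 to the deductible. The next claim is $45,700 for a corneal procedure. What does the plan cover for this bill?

$500 of the $2,600 deductible is already met, leaving $2,100.
After the $2,100 deductible portion, $45,700 − $2,100 = $43,600 is subject to coinsurance.
20% of $43,600 = $8,720 falls to the member.
Member responsibility before any cap: $2,100 + $8,720 = $10,820.
Year-to-date out-of-pocket would reach $500 + $10,820 = $11,320, above the $7,300 maximum, so the member pays only $7,300 − $500 = $6,800.
The insurer covers the remainder: $45,700 − $6,800 = $38,900.

$38,900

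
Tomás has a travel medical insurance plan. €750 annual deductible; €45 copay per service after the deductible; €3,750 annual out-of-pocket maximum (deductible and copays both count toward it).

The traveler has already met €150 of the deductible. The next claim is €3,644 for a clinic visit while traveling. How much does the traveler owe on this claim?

€645

Remaining deductible: €750 − €150 = €600.
After the €600 deductible portion, €3,644 − €600 = €3,044 is subject to the copay.
Copay on this service: €45.
Traveler responsibility before any cap: €600 + €45 = €645.
Total out-of-pocket so far would be €150 + €645 = €795, below the €3,750 cap — no reduction.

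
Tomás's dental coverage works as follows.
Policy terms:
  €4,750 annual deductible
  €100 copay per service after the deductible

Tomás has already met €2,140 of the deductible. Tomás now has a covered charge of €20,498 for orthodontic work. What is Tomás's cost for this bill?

€2,710

€2,140 of the €4,750 deductible is already met, leaving €2,610.
After the €2,610 deductible portion, €20,498 − €2,610 = €17,888 is subject to the copay.
Copay on this service: €100.
So the patient owes €2,610 + €100 = €2,710.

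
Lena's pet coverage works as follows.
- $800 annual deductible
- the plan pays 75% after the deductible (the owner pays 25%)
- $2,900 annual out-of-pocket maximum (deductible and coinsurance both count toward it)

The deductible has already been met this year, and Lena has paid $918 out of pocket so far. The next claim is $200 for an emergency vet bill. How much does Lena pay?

The deductible is already satisfied, so the full bill goes to coinsurance.
Owner's 25% share of $200 is $50.
Year-to-date out-of-pocket becomes $918 + $50 = $968, still under the $2,900 maximum, so no cap applies.

$50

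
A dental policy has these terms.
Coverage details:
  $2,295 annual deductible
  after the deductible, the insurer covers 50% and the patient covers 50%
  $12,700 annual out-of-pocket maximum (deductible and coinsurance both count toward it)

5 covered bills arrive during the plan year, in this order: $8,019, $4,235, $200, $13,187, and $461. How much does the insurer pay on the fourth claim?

Bill 1, $8,019: deductible takes $2,295, $5,724 remains; coinsurance $5,724 × 50% = $2,862. Cost to patient: $5,157. OOP to date $5,157. Plan pays $8,019 − $5,157 = $2,862.
Bill 2, $4,235: deductible already satisfied, so patient's share is 50% × $4,235 = $2,117.50. Patient pays $2,117.50; OOP now $7,274.50. Insurer: $4,235 − $2,117.50 = $2,117.50.
Bill 3, $200: 50% coinsurance on $200 = $100. Cost to patient: $100. OOP to date $7,374.50. Insurer: $200 − $100 = $100.
Bill 4, $13,187: deductible already satisfied, so patient's share is 50% × $13,187 = $6,593.50. That would push OOP to $13,968, over the $12,700 cap, so patient pays $12,700 − $7,374.50 = $5,325.50. Insurer: $13,187 − $5,325.50 = $7,861.50.

$7,861.50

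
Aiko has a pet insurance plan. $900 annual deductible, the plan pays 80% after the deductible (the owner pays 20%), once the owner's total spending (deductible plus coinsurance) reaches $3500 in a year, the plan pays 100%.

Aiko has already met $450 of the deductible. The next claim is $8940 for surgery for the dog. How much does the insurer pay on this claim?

$6792

Deductible still to meet: $900 − $450 = $450.
That leaves $8940 − $450 = $8490 for coinsurance.
20% of $8490 = $1698 falls to the owner.
So the owner owes $450 + $1698 = $2148 before any cap.
Year-to-date out-of-pocket becomes $450 + $2148 = $2598, still under the $3500 maximum, so no cap applies.
Insurer pays the balance: $8940 − $2148 = $6792.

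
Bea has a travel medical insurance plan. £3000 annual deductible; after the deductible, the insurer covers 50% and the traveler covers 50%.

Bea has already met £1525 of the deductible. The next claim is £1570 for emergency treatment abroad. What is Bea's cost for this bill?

£1522.50

Remaining deductible: £3000 − £1525 = £1475.
That leaves £1570 − £1475 = £95 for coinsurance.
Coinsurance: £95 × 50% = £47.50.
So the traveler owes £1475 + £47.50 = £1522.50.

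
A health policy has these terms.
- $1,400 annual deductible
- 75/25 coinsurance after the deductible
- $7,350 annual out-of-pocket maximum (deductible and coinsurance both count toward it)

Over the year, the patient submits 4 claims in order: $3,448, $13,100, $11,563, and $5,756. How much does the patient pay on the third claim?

Bill 1, $3,448: $1,400 to deductible, leaving $2,048; 25% of $2,048 = $512. Cost to patient: $1,912. OOP to date $1,912.
Bill 2, $13,100: deductible met; 25% of $13,100 = $3,275. Patient pays $3,275; OOP now $5,187.
Bill 3, $11,563: 25% coinsurance on $11,563 = $2,890.75. Adding that to $5,187 gives $8,077.75, past the $7,350 cap; patient pays only $7,350 − $5,187 = $2,163.

$2,163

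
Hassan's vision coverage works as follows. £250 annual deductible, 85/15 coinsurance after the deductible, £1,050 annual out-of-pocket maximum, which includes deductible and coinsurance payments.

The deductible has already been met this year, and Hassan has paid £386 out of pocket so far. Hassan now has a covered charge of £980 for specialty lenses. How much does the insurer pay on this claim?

The deductible is already satisfied, so the full bill goes to coinsurance.
15% of £980 = £147 falls to the member.
Year-to-date out-of-pocket becomes £386 + £147 = £533, still under the £1,050 maximum, so no cap applies.
Insurer pays the balance: £980 − £147 = £833.

£833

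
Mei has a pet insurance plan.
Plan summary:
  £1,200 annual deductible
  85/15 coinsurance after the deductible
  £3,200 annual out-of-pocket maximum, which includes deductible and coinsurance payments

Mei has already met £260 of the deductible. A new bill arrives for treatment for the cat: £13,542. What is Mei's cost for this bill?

£260 of the £1,200 deductible is already met, leaving £940.
After the £940 deductible portion, £13,542 − £940 = £12,602 is subject to coinsurance.
Owner's 15% share of £12,602 is £1,890.30.
That puts the owner's cost at £940 + £1,890.30 = £2,830.30 before any cap.
Total out-of-pocket so far would be £260 + £2,830.30 = £3,090.30, below the £3,200 cap — no reduction.

£2,830.30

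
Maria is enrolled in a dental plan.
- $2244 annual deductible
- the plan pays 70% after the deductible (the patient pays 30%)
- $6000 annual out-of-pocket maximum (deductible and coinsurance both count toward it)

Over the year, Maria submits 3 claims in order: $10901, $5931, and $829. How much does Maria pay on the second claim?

$1158.90

Claim 1 ($10901): deductible takes $2244, $8657 remains; patient's 30% is $2597.10. Patient pays $4841.10; OOP now $4841.10.
Claim 2 ($5931): 30% coinsurance on $5931 = $1779.30. OOP would hit $6620.40 > $6000, so the cap limits the patient to $6000 − $4841.10 = $1158.90.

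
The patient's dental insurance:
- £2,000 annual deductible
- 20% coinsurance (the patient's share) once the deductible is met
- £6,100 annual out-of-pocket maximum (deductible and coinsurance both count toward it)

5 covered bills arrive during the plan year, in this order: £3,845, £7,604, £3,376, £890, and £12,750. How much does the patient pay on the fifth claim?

£1,357

Claim 1 — £3,845: deductible takes £2,000, £1,845 remains; coinsurance £1,845 × 20% = £369. Patient pays £2,369; OOP now £2,369.
Claim 2 — £7,604: deductible already satisfied, so patient's share is 20% × £7,604 = £1,520.80. Patient pays £1,520.80; OOP now £3,889.80.
Claim 3 — £3,376: 20% coinsurance on £3,376 = £675.20. Patient owes £675.20 (running OOP £4,565).
Claim 4 — £890: deductible met; 20% of £890 = £178. Cost to patient: £178. OOP to date £4,743.
Claim 5 — £12,750: deductible already satisfied, so patient's share is 20% × £12,750 = £2,550. OOP would hit £7,293 > £6,100, so the cap limits the patient to £6,100 − £4,743 = £1,357.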